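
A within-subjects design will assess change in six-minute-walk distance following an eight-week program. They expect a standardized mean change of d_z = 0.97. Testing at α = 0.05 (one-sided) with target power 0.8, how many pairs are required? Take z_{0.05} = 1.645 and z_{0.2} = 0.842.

n = 7 pairs

For a paired (one-sample on differences) test: n = ((z_{α} + z_β) / d)².
z_{α} + z_β = 1.645 + 0.842 = 2.487.
n = (2.487 / 0.97)² = 2.564² = 6.57.
Round up.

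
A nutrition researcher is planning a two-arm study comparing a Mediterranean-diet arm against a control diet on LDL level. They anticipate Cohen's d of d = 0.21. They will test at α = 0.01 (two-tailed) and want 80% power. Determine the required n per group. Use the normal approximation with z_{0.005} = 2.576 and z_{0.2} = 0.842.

For two independent groups with equal n: n = 2·((z_{α/2} + z_β) / d)².
z_{α/2} + z_β = 2.576 + 0.842 = 3.418.
n = 2 × (3.418 / 0.21)² = 2 × 16.276² = 2 × 264.91 = 529.8.
Round up to the next whole participant.

n = 530 per group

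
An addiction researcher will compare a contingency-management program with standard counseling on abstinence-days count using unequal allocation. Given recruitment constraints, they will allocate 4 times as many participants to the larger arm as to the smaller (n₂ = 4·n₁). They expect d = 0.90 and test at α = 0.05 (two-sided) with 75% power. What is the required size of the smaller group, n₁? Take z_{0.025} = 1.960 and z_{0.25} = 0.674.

With allocation ratio k = n₂/n₁ = 4, Var(x̄₁−x̄₂) = σ²(1/n₁ + 1/(k·n₁)) = σ²·(k+1)/(k·n₁).
So n₁ = (1 + 1/k)·((z_{α/2} + z_β)/d)² = 1.250 × (2.634/0.90)².
n₁ = 1.250 × 8.57 = 10.7.
Round up: n₁ = 11, giving n₂ = 4 × 11 = 44.

n₁ = 11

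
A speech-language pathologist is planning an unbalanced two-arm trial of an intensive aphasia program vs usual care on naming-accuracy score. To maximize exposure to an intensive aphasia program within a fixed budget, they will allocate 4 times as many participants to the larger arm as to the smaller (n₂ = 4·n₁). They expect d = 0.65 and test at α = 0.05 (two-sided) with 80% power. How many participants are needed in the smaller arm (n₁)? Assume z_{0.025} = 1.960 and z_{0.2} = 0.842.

With allocation ratio k = n₂/n₁ = 4, Var(x̄₁−x̄₂) = σ²(1/n₁ + 1/(k·n₁)) = σ²·(k+1)/(k·n₁).
So n₁ = (1 + 1/k)·((z_{α/2} + z_β)/d)² = 1.250 × (2.802/0.65)².
n₁ = 1.250 × 18.58 = 23.2.
Round up: n₁ = 24, giving n₂ = 4 × 24 = 96.

n₁ = 24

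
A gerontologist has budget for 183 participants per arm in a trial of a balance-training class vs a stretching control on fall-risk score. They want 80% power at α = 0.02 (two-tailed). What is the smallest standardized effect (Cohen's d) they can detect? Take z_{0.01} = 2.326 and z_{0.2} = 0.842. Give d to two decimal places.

For two independent groups of n = 183 each: d_min = (z_{α/2} + z_β)·√(2/n).
z-sum = 2.326 + 0.842 = 3.168.
d_min = 3.168 × √(2/183) = 3.168 × 0.1045 = 0.331.

d_min ≈ 0.33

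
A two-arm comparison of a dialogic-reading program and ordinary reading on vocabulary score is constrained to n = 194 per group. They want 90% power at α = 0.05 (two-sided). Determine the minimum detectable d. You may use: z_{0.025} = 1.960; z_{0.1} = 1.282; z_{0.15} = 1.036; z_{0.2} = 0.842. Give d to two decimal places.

For two independent groups of n = 194 each: d_min = (z_{α/2} + z_β)·√(2/n).
z-sum = 1.960 + 1.282 = 3.242.
d_min = 3.242 × √(2/194) = 3.242 × 0.1015 = 0.329.

d_min ≈ 0.33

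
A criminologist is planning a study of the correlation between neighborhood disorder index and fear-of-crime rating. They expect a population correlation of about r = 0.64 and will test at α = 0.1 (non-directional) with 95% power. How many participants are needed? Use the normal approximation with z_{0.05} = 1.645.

Fisher's z: C = ½·ln((1+r)/(1−r)) = ½·ln(4.5556) = 0.7582.
n = ((z_{α/2} + z_β)/C)² + 3.
(1.645 + 1.645) / 0.7582 = 3.290 / 0.7582 = 4.339.
n = 4.339² + 3 = 18.83 + 3 = 21.8.
Round up.

n = 22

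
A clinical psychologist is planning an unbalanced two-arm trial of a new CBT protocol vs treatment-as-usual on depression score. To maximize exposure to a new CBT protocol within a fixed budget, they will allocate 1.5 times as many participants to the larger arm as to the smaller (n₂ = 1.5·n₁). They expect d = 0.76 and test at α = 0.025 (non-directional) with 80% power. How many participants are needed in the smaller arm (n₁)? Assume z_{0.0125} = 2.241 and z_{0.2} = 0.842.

With allocation ratio k = n₂/n₁ = 1.5, Var(x̄₁−x̄₂) = σ²(1/n₁ + 1/(k·n₁)) = σ²·(k+1)/(k·n₁).
So n₁ = (1 + 1/k)·((z_{α/2} + z_β)/d)² = 1.667 × (3.083/0.76)².
n₁ = 1.667 × 16.46 = 27.4.
Round up: n₁ = 28, giving n₂ = 1.5 × 28 = 42.

n₁ = 28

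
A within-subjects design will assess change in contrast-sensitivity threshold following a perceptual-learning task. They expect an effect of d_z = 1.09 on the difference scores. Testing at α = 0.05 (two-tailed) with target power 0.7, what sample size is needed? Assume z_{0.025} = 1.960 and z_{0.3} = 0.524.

For a paired (one-sample on differences) test: n = ((z_{α/2} + z_β) / d)².
z_{α/2} + z_β = 1.960 + 0.524 = 2.484.
n = (2.484 / 1.09)² = 2.279² = 5.19.
Round up.

n = 6 pairs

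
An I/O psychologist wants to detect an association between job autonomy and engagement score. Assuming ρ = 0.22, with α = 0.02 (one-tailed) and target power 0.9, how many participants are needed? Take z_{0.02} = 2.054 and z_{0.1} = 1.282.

n = 226

Fisher's z: C = ½·ln((1+r)/(1−r)) = ½·ln(1.5641) = 0.2237.
n = ((z_{α} + z_β)/C)² + 3.
(2.054 + 1.282) / 0.2237 = 3.336 / 0.2237 = 14.913.
n = 14.913² + 3 = 222.39 + 3 = 225.4.
Round up.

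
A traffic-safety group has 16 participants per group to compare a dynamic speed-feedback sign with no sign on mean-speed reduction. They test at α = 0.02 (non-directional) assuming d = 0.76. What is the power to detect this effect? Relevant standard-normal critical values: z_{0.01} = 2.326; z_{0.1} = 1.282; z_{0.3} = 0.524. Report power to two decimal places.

power ≈ 0.43

For two equal groups, power = Φ(d·√(n/2) − z_{α/2}).
d·√(n/2) = 0.76 × √(16/2) = 0.76 × 2.828 = 2.150.
z_β = 2.150 − 2.326 = -0.176.
Power = Φ(-0.176) = 0.430.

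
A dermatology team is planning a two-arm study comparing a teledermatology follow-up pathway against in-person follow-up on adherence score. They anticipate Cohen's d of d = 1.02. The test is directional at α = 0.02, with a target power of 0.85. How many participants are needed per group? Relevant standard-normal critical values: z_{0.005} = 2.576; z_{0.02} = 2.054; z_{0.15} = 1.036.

n = 19 per group

For two independent groups with equal n: n = 2·((z_{α} + z_β) / d)².
z_{α} + z_β = 2.054 + 1.036 = 3.090.
n = 2 × (3.090 / 1.02)² = 2 × 3.029² = 2 × 9.18 = 18.4.
Round up to the next whole participant.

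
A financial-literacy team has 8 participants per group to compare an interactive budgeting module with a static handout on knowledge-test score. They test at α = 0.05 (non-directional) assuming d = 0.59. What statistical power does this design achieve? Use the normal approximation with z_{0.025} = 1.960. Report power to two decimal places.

For two equal groups, power = Φ(d·√(n/2) − z_{α/2}).
d·√(n/2) = 0.59 × √(8/2) = 0.59 × 2.000 = 1.180.
z_β = 1.180 − 1.960 = -0.780.
Power = Φ(-0.780) = 0.218.

power ≈ 0.22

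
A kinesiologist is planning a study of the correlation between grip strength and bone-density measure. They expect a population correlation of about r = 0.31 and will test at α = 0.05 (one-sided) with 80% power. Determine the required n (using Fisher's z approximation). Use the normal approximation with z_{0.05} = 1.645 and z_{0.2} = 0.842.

Fisher's z: C = ½·ln((1+r)/(1−r)) = ½·ln(1.8986) = 0.3205.
n = ((z_{α} + z_β)/C)² + 3.
(1.645 + 0.842) / 0.3205 = 2.487 / 0.3205 = 7.760.
n = 7.760² + 3 = 60.21 + 3 = 63.2.
Round up.

n = 64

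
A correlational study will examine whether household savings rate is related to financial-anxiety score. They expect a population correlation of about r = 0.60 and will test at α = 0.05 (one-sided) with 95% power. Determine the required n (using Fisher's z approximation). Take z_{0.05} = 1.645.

Fisher's z: C = ½·ln((1+r)/(1−r)) = ½·ln(4.0000) = 0.6931.
n = ((z_{α} + z_β)/C)² + 3.
(1.645 + 1.645) / 0.6931 = 3.290 / 0.6931 = 4.747.
n = 4.747² + 3 = 22.53 + 3 = 25.5.
Round up.

n = 26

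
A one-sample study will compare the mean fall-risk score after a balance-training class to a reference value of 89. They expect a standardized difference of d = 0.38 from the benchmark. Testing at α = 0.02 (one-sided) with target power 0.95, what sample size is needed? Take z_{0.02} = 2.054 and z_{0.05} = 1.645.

n = 95

For a one-sample test: n = ((z_{α} + z_β) / d)².
z_{α} + z_β = 2.054 + 1.645 = 3.699.
n = (3.699 / 0.38)² = 9.734² = 94.75.
Round up.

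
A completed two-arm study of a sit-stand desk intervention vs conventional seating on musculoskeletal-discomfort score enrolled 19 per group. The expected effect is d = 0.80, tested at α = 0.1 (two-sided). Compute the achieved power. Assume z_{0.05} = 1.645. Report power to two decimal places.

power ≈ 0.79

For two equal groups, power = Φ(d·√(n/2) − z_{α/2}).
d·√(n/2) = 0.80 × √(19/2) = 0.80 × 3.082 = 2.466.
z_β = 2.466 − 1.645 = 0.821.
Power = Φ(0.821) = 0.794.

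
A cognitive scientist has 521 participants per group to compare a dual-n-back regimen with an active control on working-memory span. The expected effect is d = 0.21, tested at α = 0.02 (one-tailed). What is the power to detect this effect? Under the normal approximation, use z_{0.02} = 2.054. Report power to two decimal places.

power ≈ 0.91

For two equal groups, power = Φ(d·√(n/2) − z_{α}).
d·√(n/2) = 0.21 × √(521/2) = 0.21 × 16.140 = 3.389.
z_β = 3.389 − 2.054 = 1.335.
Power = Φ(1.335) = 0.909.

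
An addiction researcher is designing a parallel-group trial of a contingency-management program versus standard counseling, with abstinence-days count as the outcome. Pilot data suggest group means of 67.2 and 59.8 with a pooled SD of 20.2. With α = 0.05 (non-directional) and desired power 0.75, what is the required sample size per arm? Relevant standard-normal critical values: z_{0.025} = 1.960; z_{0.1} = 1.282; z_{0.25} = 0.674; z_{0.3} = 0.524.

n = 104 per group

Cohen's d = |M₁ − M₂| / SD_pooled = |67.2 − 59.8| / 20.2 = 7.4 / 20.2 = 0.366.
For two independent groups with equal n: n = 2·((z_{α/2} + z_β) / d)².
z_{α/2} + z_β = 1.960 + 0.674 = 2.634.
n = 2 × (2.634 / 0.366)² = 2 × 7.197² = 2 × 51.79 = 103.6.
Round up to the next whole participant.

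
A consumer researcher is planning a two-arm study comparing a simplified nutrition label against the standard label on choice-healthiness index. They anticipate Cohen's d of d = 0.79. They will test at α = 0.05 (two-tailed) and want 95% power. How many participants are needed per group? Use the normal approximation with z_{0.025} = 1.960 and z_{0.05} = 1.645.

n = 42 per group

For two independent groups with equal n: n = 2·((z_{α/2} + z_β) / d)².
z_{α/2} + z_β = 1.960 + 1.645 = 3.605.
n = 2 × (3.605 / 0.79)² = 2 × 4.563² = 2 × 20.82 = 41.6.
Round up to the next whole participant.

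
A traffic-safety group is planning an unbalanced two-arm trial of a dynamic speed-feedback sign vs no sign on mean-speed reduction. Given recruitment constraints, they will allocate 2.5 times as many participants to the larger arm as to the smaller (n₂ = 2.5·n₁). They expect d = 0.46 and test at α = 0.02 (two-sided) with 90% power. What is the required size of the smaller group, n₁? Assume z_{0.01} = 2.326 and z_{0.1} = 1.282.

With allocation ratio k = n₂/n₁ = 2.5, Var(x̄₁−x̄₂) = σ²(1/n₁ + 1/(k·n₁)) = σ²·(k+1)/(k·n₁).
So n₁ = (1 + 1/k)·((z_{α/2} + z_β)/d)² = 1.400 × (3.608/0.46)².
n₁ = 1.400 × 61.52 = 86.1.
Round up: n₁ = 87, giving n₂ = ⌈2.5 × 87⌉ = ⌈217.5⌉ = 218.

n₁ = 87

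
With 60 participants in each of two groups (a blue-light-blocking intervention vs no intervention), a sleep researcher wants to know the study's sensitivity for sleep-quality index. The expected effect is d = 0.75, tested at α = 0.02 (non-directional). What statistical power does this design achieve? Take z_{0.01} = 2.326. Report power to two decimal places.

For two equal groups, power = Φ(d·√(n/2) − z_{α/2}).
d·√(n/2) = 0.75 × √(60/2) = 0.75 × 5.477 = 4.108.
z_β = 4.108 − 2.326 = 1.782.
Power = Φ(1.782) = 0.963.

power ≈ 0.96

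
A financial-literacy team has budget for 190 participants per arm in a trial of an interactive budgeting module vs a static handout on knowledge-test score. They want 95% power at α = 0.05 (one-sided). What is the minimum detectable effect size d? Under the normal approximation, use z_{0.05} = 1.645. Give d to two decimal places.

For two independent groups of n = 190 each: d_min = (z_{α} + z_β)·√(2/n).
z-sum = 1.645 + 1.645 = 3.290.
d_min = 3.290 × √(2/190) = 3.290 × 0.1026 = 0.338.

d_min ≈ 0.34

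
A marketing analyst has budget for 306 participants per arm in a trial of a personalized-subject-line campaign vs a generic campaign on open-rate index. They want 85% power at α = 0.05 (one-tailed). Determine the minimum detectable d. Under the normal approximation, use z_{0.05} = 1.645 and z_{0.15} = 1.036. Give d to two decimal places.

For two independent groups of n = 306 each: d_min = (z_{α} + z_β)·√(2/n).
z-sum = 1.645 + 1.036 = 2.681.
d_min = 2.681 × √(2/306) = 2.681 × 0.0808 = 0.217.

d_min ≈ 0.22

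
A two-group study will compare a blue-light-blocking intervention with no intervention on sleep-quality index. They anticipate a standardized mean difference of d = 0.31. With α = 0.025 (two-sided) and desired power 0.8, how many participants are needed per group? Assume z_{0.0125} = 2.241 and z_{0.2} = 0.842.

For two independent groups with equal n: n = 2·((z_{α/2} + z_β) / d)².
z_{α/2} + z_β = 2.241 + 0.842 = 3.083.
n = 2 × (3.083 / 0.31)² = 2 × 9.945² = 2 × 98.91 = 197.8.
Round up to the next whole participant.

n = 198 per group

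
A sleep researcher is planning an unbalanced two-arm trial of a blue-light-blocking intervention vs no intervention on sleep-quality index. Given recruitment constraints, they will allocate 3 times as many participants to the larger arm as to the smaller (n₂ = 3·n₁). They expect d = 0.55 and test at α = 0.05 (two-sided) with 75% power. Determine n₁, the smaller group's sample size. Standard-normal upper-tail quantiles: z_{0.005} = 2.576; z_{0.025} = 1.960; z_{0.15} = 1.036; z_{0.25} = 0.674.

n₁ = 31

With allocation ratio k = n₂/n₁ = 3, Var(x̄₁−x̄₂) = σ²(1/n₁ + 1/(k·n₁)) = σ²·(k+1)/(k·n₁).
So n₁ = (1 + 1/k)·((z_{α/2} + z_β)/d)² = 1.333 × (2.634/0.55)².
n₁ = 1.333 × 22.94 = 30.6.
Round up: n₁ = 31, giving n₂ = 3 × 31 = 93.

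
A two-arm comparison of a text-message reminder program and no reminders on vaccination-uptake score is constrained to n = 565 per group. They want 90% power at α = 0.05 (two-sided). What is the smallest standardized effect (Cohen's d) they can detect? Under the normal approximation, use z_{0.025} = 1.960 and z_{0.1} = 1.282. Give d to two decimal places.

For two independent groups of n = 565 each: d_min = (z_{α/2} + z_β)·√(2/n).
z-sum = 1.960 + 1.282 = 3.242.
d_min = 3.242 × √(2/565) = 3.242 × 0.0595 = 0.193.

d_min ≈ 0.19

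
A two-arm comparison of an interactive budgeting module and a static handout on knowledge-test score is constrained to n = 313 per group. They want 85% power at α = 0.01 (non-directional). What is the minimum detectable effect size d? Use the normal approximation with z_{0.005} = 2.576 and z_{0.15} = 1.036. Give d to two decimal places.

For two independent groups of n = 313 each: d_min = (z_{α/2} + z_β)·√(2/n).
z-sum = 2.576 + 1.036 = 3.612.
d_min = 3.612 × √(2/313) = 3.612 × 0.0799 = 0.289.

d_min ≈ 0.29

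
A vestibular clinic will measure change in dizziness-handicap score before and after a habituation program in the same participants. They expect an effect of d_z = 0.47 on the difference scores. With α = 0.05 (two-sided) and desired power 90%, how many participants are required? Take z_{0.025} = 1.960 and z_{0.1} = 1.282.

For a paired (one-sample on differences) test: n = ((z_{α/2} + z_β) / d)².
z_{α/2} + z_β = 1.960 + 1.282 = 3.242.
n = (3.242 / 0.47)² = 6.898² = 47.58.
Round up.

n = 48 pairs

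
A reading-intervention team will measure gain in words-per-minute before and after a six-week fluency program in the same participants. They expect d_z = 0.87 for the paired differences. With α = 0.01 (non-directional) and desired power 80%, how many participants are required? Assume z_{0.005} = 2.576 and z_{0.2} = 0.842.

For a paired (one-sample on differences) test: n = ((z_{α/2} + z_β) / d)².
z_{α/2} + z_β = 2.576 + 0.842 = 3.418.
n = (3.418 / 0.87)² = 3.929² = 15.43.
Round up.

n = 16 pairs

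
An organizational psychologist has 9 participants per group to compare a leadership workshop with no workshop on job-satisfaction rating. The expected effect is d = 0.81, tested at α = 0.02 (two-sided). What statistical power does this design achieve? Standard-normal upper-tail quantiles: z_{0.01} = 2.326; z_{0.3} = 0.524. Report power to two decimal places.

For two equal groups, power = Φ(d·√(n/2) − z_{α/2}).
d·√(n/2) = 0.81 × √(9/2) = 0.81 × 2.121 = 1.718.
z_β = 1.718 − 2.326 = -0.608.
Power = Φ(-0.608) = 0.272.

power ≈ 0.27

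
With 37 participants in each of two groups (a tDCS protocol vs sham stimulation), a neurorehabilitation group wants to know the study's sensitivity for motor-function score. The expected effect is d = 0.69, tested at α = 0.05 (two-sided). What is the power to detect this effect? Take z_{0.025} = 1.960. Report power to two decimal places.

power ≈ 0.84

For two equal groups, power = Φ(d·√(n/2) − z_{α/2}).
d·√(n/2) = 0.69 × √(37/2) = 0.69 × 4.301 = 2.968.
z_β = 2.968 − 1.960 = 1.008.
Power = Φ(1.008) = 0.843.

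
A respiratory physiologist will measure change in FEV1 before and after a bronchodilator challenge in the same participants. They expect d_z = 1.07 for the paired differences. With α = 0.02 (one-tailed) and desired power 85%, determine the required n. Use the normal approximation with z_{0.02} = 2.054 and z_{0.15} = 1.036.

For a paired (one-sample on differences) test: n = ((z_{α} + z_β) / d)².
z_{α} + z_β = 2.054 + 1.036 = 3.090.
n = (3.090 / 1.07)² = 2.888² = 8.34.
Round up.

n = 9 pairs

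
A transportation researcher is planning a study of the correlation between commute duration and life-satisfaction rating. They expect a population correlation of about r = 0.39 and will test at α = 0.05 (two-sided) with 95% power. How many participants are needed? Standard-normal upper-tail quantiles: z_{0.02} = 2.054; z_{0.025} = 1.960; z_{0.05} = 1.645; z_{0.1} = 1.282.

Fisher's z: C = ½·ln((1+r)/(1−r)) = ½·ln(2.2787) = 0.4118.
n = ((z_{α/2} + z_β)/C)² + 3.
(1.960 + 1.645) / 0.4118 = 3.605 / 0.4118 = 8.754.
n = 8.754² + 3 = 76.64 + 3 = 79.6.
Round up.

n = 80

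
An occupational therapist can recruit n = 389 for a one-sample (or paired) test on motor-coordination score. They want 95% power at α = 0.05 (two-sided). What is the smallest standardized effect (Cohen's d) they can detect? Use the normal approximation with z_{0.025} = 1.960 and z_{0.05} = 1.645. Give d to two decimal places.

d_min ≈ 0.18

For a single sample (or paired design) of n = 389: d_min = (z_{α/2} + z_β)/√n.
z-sum = 1.960 + 1.645 = 3.605.
d_min = 3.605 / √389 = 3.605 / 19.723 = 0.183.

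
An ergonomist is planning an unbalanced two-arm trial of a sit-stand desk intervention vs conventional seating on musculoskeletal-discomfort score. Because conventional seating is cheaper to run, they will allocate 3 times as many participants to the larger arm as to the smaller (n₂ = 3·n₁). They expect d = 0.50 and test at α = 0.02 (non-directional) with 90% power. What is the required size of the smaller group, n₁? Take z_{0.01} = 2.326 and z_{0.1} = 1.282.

n₁ = 70

With allocation ratio k = n₂/n₁ = 3, Var(x̄₁−x̄₂) = σ²(1/n₁ + 1/(k·n₁)) = σ²·(k+1)/(k·n₁).
So n₁ = (1 + 1/k)·((z_{α/2} + z_β)/d)² = 1.333 × (3.608/0.50)².
n₁ = 1.333 × 52.07 = 69.4.
Round up: n₁ = 70, giving n₂ = 3 × 70 = 210.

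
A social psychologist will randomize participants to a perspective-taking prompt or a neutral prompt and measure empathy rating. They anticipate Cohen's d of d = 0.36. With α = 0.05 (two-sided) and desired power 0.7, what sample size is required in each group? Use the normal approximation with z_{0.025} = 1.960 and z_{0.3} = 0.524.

For two independent groups with equal n: n = 2·((z_{α/2} + z_β) / d)².
z_{α/2} + z_β = 1.960 + 0.524 = 2.484.
n = 2 × (2.484 / 0.36)² = 2 × 6.900² = 2 × 47.61 = 95.2.
Round up to the next whole participant.

n = 96 per group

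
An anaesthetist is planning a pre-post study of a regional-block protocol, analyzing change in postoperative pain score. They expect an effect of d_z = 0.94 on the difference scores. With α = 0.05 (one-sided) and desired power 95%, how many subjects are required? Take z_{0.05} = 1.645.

n = 13 pairs

For a paired (one-sample on differences) test: n = ((z_{α} + z_β) / d)².
z_{α} + z_β = 1.645 + 1.645 = 3.290.
n = (3.290 / 0.94)² = 3.500² = 12.25.
Round up.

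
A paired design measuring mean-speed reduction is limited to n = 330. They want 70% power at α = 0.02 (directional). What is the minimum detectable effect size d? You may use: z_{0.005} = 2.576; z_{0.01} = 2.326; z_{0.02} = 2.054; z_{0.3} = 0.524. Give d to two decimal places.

For a single sample (or paired design) of n = 330: d_min = (z_{α} + z_β)/√n.
z-sum = 2.054 + 0.524 = 2.578.
d_min = 2.578 / √330 = 2.578 / 18.166 = 0.142.

d_min ≈ 0.14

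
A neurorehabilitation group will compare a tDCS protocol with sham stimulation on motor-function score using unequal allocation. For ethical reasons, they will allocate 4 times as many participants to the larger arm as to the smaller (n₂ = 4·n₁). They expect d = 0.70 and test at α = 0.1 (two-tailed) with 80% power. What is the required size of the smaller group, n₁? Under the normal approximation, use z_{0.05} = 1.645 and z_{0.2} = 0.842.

With allocation ratio k = n₂/n₁ = 4, Var(x̄₁−x̄₂) = σ²(1/n₁ + 1/(k·n₁)) = σ²·(k+1)/(k·n₁).
So n₁ = (1 + 1/k)·((z_{α/2} + z_β)/d)² = 1.250 × (2.487/0.70)².
n₁ = 1.250 × 12.62 = 15.8.
Round up: n₁ = 16, giving n₂ = 4 × 16 = 64.

n₁ = 16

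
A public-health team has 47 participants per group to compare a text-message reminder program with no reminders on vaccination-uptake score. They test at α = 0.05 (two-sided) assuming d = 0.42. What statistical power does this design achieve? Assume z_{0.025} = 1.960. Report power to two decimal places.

For two equal groups, power = Φ(d·√(n/2) − z_{α/2}).
d·√(n/2) = 0.42 × √(47/2) = 0.42 × 4.848 = 2.036.
z_β = 2.036 − 1.960 = 0.076.
Power = Φ(0.076) = 0.530.

power ≈ 0.53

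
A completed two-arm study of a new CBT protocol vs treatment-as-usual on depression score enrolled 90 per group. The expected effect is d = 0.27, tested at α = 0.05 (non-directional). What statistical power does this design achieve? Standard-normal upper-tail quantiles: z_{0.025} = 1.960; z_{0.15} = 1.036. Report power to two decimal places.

For two equal groups, power = Φ(d·√(n/2) − z_{α/2}).
d·√(n/2) = 0.27 × √(90/2) = 0.27 × 6.708 = 1.811.
z_β = 1.811 − 1.960 = -0.149.
Power = Φ(-0.149) = 0.441.

power ≈ 0.44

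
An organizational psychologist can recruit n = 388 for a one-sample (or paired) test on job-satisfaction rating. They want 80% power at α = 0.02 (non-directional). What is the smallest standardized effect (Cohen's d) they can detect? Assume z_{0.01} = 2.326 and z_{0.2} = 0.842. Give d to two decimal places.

d_min ≈ 0.16

For a single sample (or paired design) of n = 388: d_min = (z_{α/2} + z_β)/√n.
z-sum = 2.326 + 0.842 = 3.168.
d_min = 3.168 / √388 = 3.168 / 19.698 = 0.161.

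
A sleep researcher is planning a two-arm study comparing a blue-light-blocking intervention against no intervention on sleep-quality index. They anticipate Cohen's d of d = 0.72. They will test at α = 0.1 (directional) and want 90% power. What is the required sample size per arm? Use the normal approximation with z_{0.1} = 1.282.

For two independent groups with equal n: n = 2·((z_{α} + z_β) / d)².
z_{α} + z_β = 1.282 + 1.282 = 2.564.
n = 2 × (2.564 / 0.72)² = 2 × 3.561² = 2 × 12.68 = 25.4.
Round up to the next whole participant.

n = 26 per group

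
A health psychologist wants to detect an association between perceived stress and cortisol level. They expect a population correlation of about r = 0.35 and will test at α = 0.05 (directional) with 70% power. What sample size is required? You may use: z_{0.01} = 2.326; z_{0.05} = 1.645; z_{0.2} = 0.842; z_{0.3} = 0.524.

Fisher's z: C = ½·ln((1+r)/(1−r)) = ½·ln(2.0769) = 0.3654.
n = ((z_{α} + z_β)/C)² + 3.
(1.645 + 0.524) / 0.3654 = 2.169 / 0.3654 = 5.936.
n = 5.936² + 3 = 35.24 + 3 = 38.2.
Round up.

n = 39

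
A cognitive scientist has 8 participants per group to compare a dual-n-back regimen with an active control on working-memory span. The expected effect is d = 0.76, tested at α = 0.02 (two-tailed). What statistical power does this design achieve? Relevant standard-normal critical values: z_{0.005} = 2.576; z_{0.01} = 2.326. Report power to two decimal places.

power ≈ 0.21

For two equal groups, power = Φ(d·√(n/2) − z_{α/2}).
d·√(n/2) = 0.76 × √(8/2) = 0.76 × 2.000 = 1.520.
z_β = 1.520 − 2.326 = -0.806.
Power = Φ(-0.806) = 0.210.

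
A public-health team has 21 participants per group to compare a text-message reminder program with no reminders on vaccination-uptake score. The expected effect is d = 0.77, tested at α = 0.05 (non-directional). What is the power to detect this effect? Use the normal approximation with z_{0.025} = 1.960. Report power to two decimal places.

power ≈ 0.70

For two equal groups, power = Φ(d·√(n/2) − z_{α/2}).
d·√(n/2) = 0.77 × √(21/2) = 0.77 × 3.240 = 2.495.
z_β = 2.495 − 1.960 = 0.535.
Power = Φ(0.535) = 0.704.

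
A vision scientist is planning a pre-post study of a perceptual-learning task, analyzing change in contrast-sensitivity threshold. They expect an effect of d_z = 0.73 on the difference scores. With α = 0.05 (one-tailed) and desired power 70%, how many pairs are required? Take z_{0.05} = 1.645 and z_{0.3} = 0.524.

For a paired (one-sample on differences) test: n = ((z_{α} + z_β) / d)².
z_{α} + z_β = 1.645 + 0.524 = 2.169.
n = (2.169 / 0.73)² = 2.971² = 8.83.
Round up.

n = 9 pairs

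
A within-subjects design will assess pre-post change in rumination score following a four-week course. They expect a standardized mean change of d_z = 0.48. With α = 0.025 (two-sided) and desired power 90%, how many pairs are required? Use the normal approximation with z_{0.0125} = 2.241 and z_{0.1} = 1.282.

For a paired (one-sample on differences) test: n = ((z_{α/2} + z_β) / d)².
z_{α/2} + z_β = 2.241 + 1.282 = 3.523.
n = (3.523 / 0.48)² = 7.340² = 53.87.
Round up.

n = 54 pairs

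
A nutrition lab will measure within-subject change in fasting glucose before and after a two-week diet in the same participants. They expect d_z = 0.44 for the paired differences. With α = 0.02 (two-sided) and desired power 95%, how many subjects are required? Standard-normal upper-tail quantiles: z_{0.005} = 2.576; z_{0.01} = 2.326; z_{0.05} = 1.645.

For a paired (one-sample on differences) test: n = ((z_{α/2} + z_β) / d)².
z_{α/2} + z_β = 2.326 + 1.645 = 3.971.
n = (3.971 / 0.44)² = 9.025² = 81.45.
Round up.

n = 82 pairs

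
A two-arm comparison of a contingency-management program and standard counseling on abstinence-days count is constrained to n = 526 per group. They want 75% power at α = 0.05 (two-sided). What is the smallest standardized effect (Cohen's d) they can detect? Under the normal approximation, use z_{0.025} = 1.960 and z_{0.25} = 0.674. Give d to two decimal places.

For two independent groups of n = 526 each: d_min = (z_{α/2} + z_β)·√(2/n).
z-sum = 1.960 + 0.674 = 2.634.
d_min = 2.634 × √(2/526) = 2.634 × 0.0617 = 0.162.

d_min ≈ 0.16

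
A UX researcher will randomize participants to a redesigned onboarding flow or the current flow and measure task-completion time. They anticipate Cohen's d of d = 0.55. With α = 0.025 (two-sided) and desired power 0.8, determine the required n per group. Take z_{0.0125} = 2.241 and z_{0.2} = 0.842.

n = 63 per group

For two independent groups with equal n: n = 2·((z_{α/2} + z_β) / d)².
z_{α/2} + z_β = 2.241 + 0.842 = 3.083.
n = 2 × (3.083 / 0.55)² = 2 × 5.605² = 2 × 31.42 = 62.8.
Round up to the next whole participant.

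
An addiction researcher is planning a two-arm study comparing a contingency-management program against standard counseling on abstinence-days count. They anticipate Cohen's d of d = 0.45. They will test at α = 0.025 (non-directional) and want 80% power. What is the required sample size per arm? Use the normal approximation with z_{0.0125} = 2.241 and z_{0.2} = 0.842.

n = 94 per group

For two independent groups with equal n: n = 2·((z_{α/2} + z_β) / d)².
z_{α/2} + z_β = 2.241 + 0.842 = 3.083.
n = 2 × (3.083 / 0.45)² = 2 × 6.851² = 2 × 46.94 = 93.9.
Round up to the next whole participant.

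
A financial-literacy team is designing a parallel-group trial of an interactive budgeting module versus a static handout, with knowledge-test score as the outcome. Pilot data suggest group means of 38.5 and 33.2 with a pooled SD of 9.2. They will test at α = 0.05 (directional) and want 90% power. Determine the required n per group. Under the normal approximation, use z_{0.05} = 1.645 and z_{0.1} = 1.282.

Cohen's d = |M₁ − M₂| / SD_pooled = |38.5 − 33.2| / 9.2 = 5.3 / 9.2 = 0.576.
For two independent groups with equal n: n = 2·((z_{α} + z_β) / d)².
z_{α} + z_β = 1.645 + 1.282 = 2.927.
n = 2 × (2.927 / 0.576)² = 2 × 5.082² = 2 × 25.82 = 51.6.
Round up to the next whole participant.

n = 52 per group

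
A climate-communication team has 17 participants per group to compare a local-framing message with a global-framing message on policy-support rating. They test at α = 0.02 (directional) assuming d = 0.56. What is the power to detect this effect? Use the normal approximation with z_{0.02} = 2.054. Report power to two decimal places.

For two equal groups, power = Φ(d·√(n/2) − z_{α}).
d·√(n/2) = 0.56 × √(17/2) = 0.56 × 2.915 = 1.633.
z_β = 1.633 − 2.054 = -0.421.
Power = Φ(-0.421) = 0.337.

power ≈ 0.34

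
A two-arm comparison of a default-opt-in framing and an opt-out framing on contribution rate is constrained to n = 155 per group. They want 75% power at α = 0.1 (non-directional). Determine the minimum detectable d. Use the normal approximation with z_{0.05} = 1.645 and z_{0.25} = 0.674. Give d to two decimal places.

d_min ≈ 0.26

For two independent groups of n = 155 each: d_min = (z_{α/2} + z_β)·√(2/n).
z-sum = 1.645 + 0.674 = 2.319.
d_min = 2.319 × √(2/155) = 2.319 × 0.1136 = 0.263.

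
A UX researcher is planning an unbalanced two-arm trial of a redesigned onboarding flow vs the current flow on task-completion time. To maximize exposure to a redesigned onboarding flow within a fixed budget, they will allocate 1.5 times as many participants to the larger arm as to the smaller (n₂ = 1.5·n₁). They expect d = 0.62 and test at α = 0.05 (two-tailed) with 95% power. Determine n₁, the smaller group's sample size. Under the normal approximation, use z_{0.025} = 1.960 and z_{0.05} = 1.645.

With allocation ratio k = n₂/n₁ = 1.5, Var(x̄₁−x̄₂) = σ²(1/n₁ + 1/(k·n₁)) = σ²·(k+1)/(k·n₁).
So n₁ = (1 + 1/k)·((z_{α/2} + z_β)/d)² = 1.667 × (3.605/0.62)².
n₁ = 1.667 × 33.81 = 56.3.
Round up: n₁ = 57, giving n₂ = ⌈1.5 × 57⌉ = ⌈85.5⌉ = 86.

n₁ = 57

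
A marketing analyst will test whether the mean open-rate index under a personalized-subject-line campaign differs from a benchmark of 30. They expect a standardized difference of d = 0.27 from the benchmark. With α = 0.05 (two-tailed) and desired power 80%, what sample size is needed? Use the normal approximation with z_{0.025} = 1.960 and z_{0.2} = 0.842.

n = 108

For a one-sample test: n = ((z_{α/2} + z_β) / d)².
z_{α/2} + z_β = 1.960 + 0.842 = 2.802.
n = (2.802 / 0.27)² = 10.378² = 107.70.
Round up.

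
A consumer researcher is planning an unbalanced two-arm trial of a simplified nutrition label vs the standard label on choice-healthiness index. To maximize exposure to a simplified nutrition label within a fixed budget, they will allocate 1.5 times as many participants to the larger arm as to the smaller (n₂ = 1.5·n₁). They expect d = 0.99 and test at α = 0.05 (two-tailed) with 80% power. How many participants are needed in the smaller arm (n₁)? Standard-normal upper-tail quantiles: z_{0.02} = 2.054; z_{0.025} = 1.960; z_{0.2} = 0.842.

With allocation ratio k = n₂/n₁ = 1.5, Var(x̄₁−x̄₂) = σ²(1/n₁ + 1/(k·n₁)) = σ²·(k+1)/(k·n₁).
So n₁ = (1 + 1/k)·((z_{α/2} + z_β)/d)² = 1.667 × (2.802/0.99)².
n₁ = 1.667 × 8.01 = 13.4.
Round up: n₁ = 14, giving n₂ = 1.5 × 14 = 21.

n₁ = 14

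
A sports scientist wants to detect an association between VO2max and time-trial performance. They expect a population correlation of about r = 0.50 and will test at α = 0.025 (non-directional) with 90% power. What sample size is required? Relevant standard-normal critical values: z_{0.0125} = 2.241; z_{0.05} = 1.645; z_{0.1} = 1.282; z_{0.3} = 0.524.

Fisher's z: C = ½·ln((1+r)/(1−r)) = ½·ln(3.0000) = 0.5493.
n = ((z_{α/2} + z_β)/C)² + 3.
(2.241 + 1.282) / 0.5493 = 3.523 / 0.5493 = 6.414.
n = 6.414² + 3 = 41.13 + 3 = 44.1.
Round up.

n = 45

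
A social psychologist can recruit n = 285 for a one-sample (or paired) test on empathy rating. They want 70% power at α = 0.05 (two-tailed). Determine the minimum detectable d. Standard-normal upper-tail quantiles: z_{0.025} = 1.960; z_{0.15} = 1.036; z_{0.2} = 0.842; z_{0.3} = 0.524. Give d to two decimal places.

For a single sample (or paired design) of n = 285: d_min = (z_{α/2} + z_β)/√n.
z-sum = 1.960 + 0.524 = 2.484.
d_min = 2.484 / √285 = 2.484 / 16.882 = 0.147.

d_min ≈ 0.15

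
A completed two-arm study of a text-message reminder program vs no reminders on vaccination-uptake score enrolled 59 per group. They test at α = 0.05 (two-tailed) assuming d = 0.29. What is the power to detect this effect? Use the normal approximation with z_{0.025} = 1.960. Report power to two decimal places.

power ≈ 0.35

For two equal groups, power = Φ(d·√(n/2) − z_{α/2}).
d·√(n/2) = 0.29 × √(59/2) = 0.29 × 5.431 = 1.575.
z_β = 1.575 − 1.960 = -0.385.
Power = Φ(-0.385) = 0.350.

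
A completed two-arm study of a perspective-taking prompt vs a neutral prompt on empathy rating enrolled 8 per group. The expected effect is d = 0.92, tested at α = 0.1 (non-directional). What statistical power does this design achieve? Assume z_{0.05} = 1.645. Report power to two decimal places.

For two equal groups, power = Φ(d·√(n/2) − z_{α/2}).
d·√(n/2) = 0.92 × √(8/2) = 0.92 × 2.000 = 1.840.
z_β = 1.840 − 1.645 = 0.195.
Power = Φ(0.195) = 0.577.

power ≈ 0.58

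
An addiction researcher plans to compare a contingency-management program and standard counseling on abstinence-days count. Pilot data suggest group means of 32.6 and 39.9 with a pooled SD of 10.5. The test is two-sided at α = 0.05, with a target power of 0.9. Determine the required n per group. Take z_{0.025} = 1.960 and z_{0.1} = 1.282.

n = 44 per group

Cohen's d = |M₁ − M₂| / SD_pooled = |32.6 − 39.9| / 10.5 = 7.3 / 10.5 = 0.695.
For two independent groups with equal n: n = 2·((z_{α/2} + z_β) / d)².
z_{α/2} + z_β = 1.960 + 1.282 = 3.242.
n = 2 × (3.242 / 0.695)² = 2 × 4.665² = 2 × 21.76 = 43.5.
Round up to the next whole participant.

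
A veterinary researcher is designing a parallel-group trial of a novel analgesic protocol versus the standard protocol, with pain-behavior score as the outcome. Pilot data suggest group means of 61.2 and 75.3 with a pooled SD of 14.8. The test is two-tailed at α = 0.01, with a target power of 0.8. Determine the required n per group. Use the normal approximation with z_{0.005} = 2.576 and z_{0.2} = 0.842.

n = 26 per group

Cohen's d = |M₁ − M₂| / SD_pooled = |61.2 − 75.3| / 14.8 = 14.1 / 14.8 = 0.953.
For two independent groups with equal n: n = 2·((z_{α/2} + z_β) / d)².
z_{α/2} + z_β = 2.576 + 0.842 = 3.418.
n = 2 × (3.418 / 0.953)² = 2 × 3.587² = 2 × 12.86 = 25.7.
Round up to the next whole participant.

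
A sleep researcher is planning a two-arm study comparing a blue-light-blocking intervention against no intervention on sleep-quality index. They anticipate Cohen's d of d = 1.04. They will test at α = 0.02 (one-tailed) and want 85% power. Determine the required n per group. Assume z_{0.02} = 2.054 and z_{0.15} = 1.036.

n = 18 per group

For two independent groups with equal n: n = 2·((z_{α} + z_β) / d)².
z_{α} + z_β = 2.054 + 1.036 = 3.090.
n = 2 × (3.090 / 1.04)² = 2 × 2.971² = 2 × 8.83 = 17.7.
Round up to the next whole participant.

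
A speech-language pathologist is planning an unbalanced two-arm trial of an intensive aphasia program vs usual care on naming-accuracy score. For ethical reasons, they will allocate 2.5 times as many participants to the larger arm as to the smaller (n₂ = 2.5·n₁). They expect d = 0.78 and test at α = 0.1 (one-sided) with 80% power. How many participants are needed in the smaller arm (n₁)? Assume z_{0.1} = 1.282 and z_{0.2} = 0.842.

n₁ = 11

With allocation ratio k = n₂/n₁ = 2.5, Var(x̄₁−x̄₂) = σ²(1/n₁ + 1/(k·n₁)) = σ²·(k+1)/(k·n₁).
So n₁ = (1 + 1/k)·((z_{α} + z_β)/d)² = 1.400 × (2.124/0.78)².
n₁ = 1.400 × 7.42 = 10.4.
Round up: n₁ = 11, giving n₂ = ⌈2.5 × 11⌉ = ⌈27.5⌉ = 28.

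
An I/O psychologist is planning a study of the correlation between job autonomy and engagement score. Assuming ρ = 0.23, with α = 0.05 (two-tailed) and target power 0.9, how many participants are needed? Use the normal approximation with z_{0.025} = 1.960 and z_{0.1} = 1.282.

Fisher's z: C = ½·ln((1+r)/(1−r)) = ½·ln(1.5974) = 0.2342.
n = ((z_{α/2} + z_β)/C)² + 3.
(1.960 + 1.282) / 0.2342 = 3.242 / 0.2342 = 13.843.
n = 13.843² + 3 = 191.63 + 3 = 194.6.
Round up.

n = 195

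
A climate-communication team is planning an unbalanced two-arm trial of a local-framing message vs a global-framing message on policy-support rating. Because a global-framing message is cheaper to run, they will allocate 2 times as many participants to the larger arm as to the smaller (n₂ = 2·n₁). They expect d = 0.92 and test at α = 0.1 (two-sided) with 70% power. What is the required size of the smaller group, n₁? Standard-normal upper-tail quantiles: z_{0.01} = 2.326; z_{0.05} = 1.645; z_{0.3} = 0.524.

With allocation ratio k = n₂/n₁ = 2, Var(x̄₁−x̄₂) = σ²(1/n₁ + 1/(k·n₁)) = σ²·(k+1)/(k·n₁).
So n₁ = (1 + 1/k)·((z_{α/2} + z_β)/d)² = 1.500 × (2.169/0.92)².
n₁ = 1.500 × 5.56 = 8.3.
Round up: n₁ = 9, giving n₂ = 2 × 9 = 18.

n₁ = 9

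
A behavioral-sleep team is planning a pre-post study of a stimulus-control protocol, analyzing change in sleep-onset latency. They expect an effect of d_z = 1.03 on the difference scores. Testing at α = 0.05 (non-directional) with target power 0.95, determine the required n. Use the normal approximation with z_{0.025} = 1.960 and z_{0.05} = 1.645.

For a paired (one-sample on differences) test: n = ((z_{α/2} + z_β) / d)².
z_{α/2} + z_β = 1.960 + 1.645 = 3.605.
n = (3.605 / 1.03)² = 3.500² = 12.25.
Round up.

n = 13 pairs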